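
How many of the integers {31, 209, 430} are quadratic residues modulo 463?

2

(31/463) = +1 → QR.
(209/463) = +1 → QR.
(430/463) = -1 → non-residue.
Total quadratic residues among the 3: 2.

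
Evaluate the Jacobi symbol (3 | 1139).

1

Reciprocity: 3 ≡ 3 and 1139 ≡ 3 (mod 4), so (3/1139) = −(1139/3).
Reduce top mod 3: now compute (2/3).
Pull out 2: since 3 ≡ 3 (mod 8), (2/3) = -1.
Reached (1/3) = 1. Collecting the sign flips along the way, the symbol is +1.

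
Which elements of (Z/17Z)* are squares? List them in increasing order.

Square k = 1,…,8 (k and 17−k give the same square):
1²=1, 2²=4, 3²=9, 4²=16, 5²≡8, 6²≡2, 7²≡15, 8²≡13 (mod 17).
So the quadratic residues mod 17 are {1, 2, 4, 8, 9, 13, 15, 16}.

1,2,4,8,9,13,15,16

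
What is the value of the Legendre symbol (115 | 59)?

-1

Euler's criterion: (115/59) ≡ 56^29 (mod 59).
56^2 ≡ 9 (mod 59)
56^4 ≡ 22 (mod 59)
56^8 ≡ 12 (mod 59)
56^16 ≡ 26 (mod 59)
56^29 = 56^(16+8+4+1) ≡ 58 (mod 59).
Result is 58 ≡ −1, so (115/59) = −1.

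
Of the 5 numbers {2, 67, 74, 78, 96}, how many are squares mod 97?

2

(2/97) = +1 → QR.
(67/97) = -1 → non-residue.
(74/97) = -1 → non-residue.
(78/97) = -1 → non-residue.
(96/97) = +1 → QR.
Total quadratic residues among the 5: 2.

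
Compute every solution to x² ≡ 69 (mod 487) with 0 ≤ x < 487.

80, 407

Since 487 ≡ 3 (mod 4), a square root of 69 is 69^((487+1)/4) = 69^122 mod 487.
Repeated squaring: 69^2≡378, 69^4≡193, 69^8≡237, 69^16≡164, 69^32≡111, 69^64≡146 (mod 487).
69^122 = 69^(64+32+16+8+2) ≡ 407 (mod 487).
Check: 407² = 165649 ≡ 69 (mod 487). The two roots are 80 and 407.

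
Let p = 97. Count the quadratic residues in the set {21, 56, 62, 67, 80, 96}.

(21/97) = -1 → non-residue.
(56/97) = -1 → non-residue.
(62/97) = +1 → QR.
(67/97) = -1 → non-residue.
(80/97) = -1 → non-residue.
(96/97) = +1 → QR.
Total quadratic residues among the 6: 2.

2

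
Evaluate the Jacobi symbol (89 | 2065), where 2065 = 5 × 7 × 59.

1

Reciprocity: 89 ≡ 1 and 2065 ≡ 1 (mod 4), so (89/2065) = +(2065/89).
Reduce top mod 89: now compute (18/89).
Pull out 2: since 89 ≡ 1 (mod 8), (2/89) = +1.
Reciprocity: 9 ≡ 1 and 89 ≡ 1 (mod 4), so (9/89) = +(89/9).
Reduce top mod 9: now compute (8/9).
Pull out 2^3: since 9 ≡ 1 (mod 8), (2/9) = +1, so (2/9)^3 = +1.
Reached (1/9) = 1. Collecting the sign flips along the way, the symbol is +1.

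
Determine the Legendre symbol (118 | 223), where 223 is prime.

-1

Pull out 2: since 223 ≡ 7 (mod 8), (2/223) = +1.
Reciprocity: 59 ≡ 3 and 223 ≡ 3 (mod 4), so (59/223) = −(223/59).
Reduce top mod 59: now compute (46/59).
Pull out 2: since 59 ≡ 3 (mod 8), (2/59) = -1.
Reciprocity: 23 ≡ 3 and 59 ≡ 3 (mod 4), so (23/59) = −(59/23).
Reduce top mod 23: now compute (13/23).
Reciprocity: 13 ≡ 1 and 23 ≡ 3 (mod 4), so (13/23) = +(23/13).
Reduce top mod 13: now compute (10/13).
Pull out 2: since 13 ≡ 5 (mod 8), (2/13) = -1.
Reciprocity: 5 ≡ 1 and 13 ≡ 1 (mod 4), so (5/13) = +(13/5).
Reduce top mod 5: now compute (3/5).
Reciprocity: 3 ≡ 3 and 5 ≡ 1 (mod 4), so (3/5) = +(5/3).
Reduce top mod 3: now compute (2/3).
Pull out 2: since 3 ≡ 3 (mod 8), (2/3) = -1.
Reached (1/3) = 1. Collecting the sign flips along the way, the symbol is -1.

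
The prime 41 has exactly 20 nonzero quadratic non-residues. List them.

Square k = 1,…,20 (k and 41−k give the same square):
1²=1, 2²=4, 3²=9, 4²=16, 5²=25, 6²=36, 7²≡8, 8²≡23, 9²≡40, 10²≡18, 11²≡39, 12²≡21, 13²≡5, 14²≡32, 15²≡20, 16²≡10, 17²≡2, 18²≡37, 19²≡33, 20²≡31 (mod 41).
The residues are {1, 2, 4, 5, 8, 9, 10, 16, 18, 20, 21, 23, 25, 31, 32, 33, 36, 37, 39, 40}; the non-residues are the remaining 20 nonzero classes.

3,6,7,11,12,13,14,15,17,19,22,24,26,27,28,29,30,34,35,38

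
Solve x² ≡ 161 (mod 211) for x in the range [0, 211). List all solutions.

43, 168

Since 211 ≡ 3 (mod 4), a square root of 161 is 161^((211+1)/4) = 161^53 mod 211.
Repeated squaring: 161^2≡179, 161^4≡180, 161^8≡117, 161^16≡185, 161^32≡43 (mod 211).
161^53 = 161^(32+16+4+1) ≡ 43 (mod 211).
Check: 43² = 1849 ≡ 161 (mod 211). The two roots are 43 and 168.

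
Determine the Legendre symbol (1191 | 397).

0

First reduce: 1191 ≡ 0 (mod 397).
Top reduces to 0: gcd > 1, so the symbol is 0.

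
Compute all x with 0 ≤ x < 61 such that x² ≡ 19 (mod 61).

61 ≡ 1 (mod 4), so we find a root by search.
Trying successive values, 18² = 324 ≡ 19 (mod 61). The other root is 61 − 18 = 43.

18, 43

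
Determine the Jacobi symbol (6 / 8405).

1

Pull out 2: since 8405 ≡ 5 (mod 8), (2/8405) = -1.
Reciprocity: 3 ≡ 3 and 8405 ≡ 1 (mod 4), so (3/8405) = +(8405/3).
Reduce top mod 3: now compute (2/3).
Pull out 2: since 3 ≡ 3 (mod 8), (2/3) = -1.
Reached (1/3) = 1. Collecting the sign flips along the way, the symbol is +1.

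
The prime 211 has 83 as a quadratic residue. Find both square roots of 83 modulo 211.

100, 111

Since 211 ≡ 3 (mod 4), a square root of 83 is 83^((211+1)/4) = 83^53 mod 211.
Repeated squaring: 83^2≡137, 83^4≡201, 83^8≡100, 83^16≡83, 83^32≡137 (mod 211).
83^53 = 83^(32+16+4+1) ≡ 100 (mod 211).
Check: 100² = 10000 ≡ 83 (mod 211). The two roots are 100 and 111.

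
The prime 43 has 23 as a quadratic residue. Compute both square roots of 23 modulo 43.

18, 25

Since 43 ≡ 3 (mod 4), a square root of 23 is 23^((43+1)/4) = 23^11 mod 43.
Repeated squaring: 23^2≡13, 23^4≡40, 23^8≡9 (mod 43).
23^11 = 23^(8+2+1) ≡ 25 (mod 43).
Check: 25² = 625 ≡ 23 (mod 43). The two roots are 18 and 25.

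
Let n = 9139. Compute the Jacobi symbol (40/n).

Pull out 2^3: since 9139 ≡ 3 (mod 8), (2/9139) = -1, so (2/9139)^3 = -1.
Reciprocity: 5 ≡ 1 and 9139 ≡ 3 (mod 4), so (5/9139) = +(9139/5).
Reduce top mod 5: now compute (4/5).
Pull out 2^2: since 5 ≡ 5 (mod 8), (2/5) = -1, so (2/5)^2 = +1.
Reached (1/5) = 1. Collecting the sign flips along the way, the symbol is -1.

-1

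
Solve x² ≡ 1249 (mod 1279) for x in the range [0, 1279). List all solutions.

Since 1279 ≡ 3 (mod 4), a square root of 1249 is 1249^((1279+1)/4) = 1249^320 mod 1279.
Repeated squaring: 1249^2≡900, 1249^4≡393, 1249^8≡969, 1249^16≡175, 1249^32≡1208, 1249^64≡1204, 1249^128≡509, 1249^256≡723 (mod 1279).
1249^320 = 1249^(256+64) ≡ 772 (mod 1279).
Check: 772² = 595984 ≡ 1249 (mod 1279). The two roots are 507 and 772.

507, 772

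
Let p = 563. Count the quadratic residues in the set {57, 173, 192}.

(57/563) = +1 → QR.
(173/563) = -1 → non-residue.
(192/563) = +1 → QR.
Total quadratic residues among the 3: 2.

2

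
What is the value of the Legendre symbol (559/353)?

Euler's criterion: (559/353) ≡ 206^176 (mod 353).
206^2 ≡ 76 (mod 353)
206^4 ≡ 128 (mod 353)
206^8 ≡ 146 (mod 353)
206^16 ≡ 136 (mod 353)
206^32 ≡ 140 (mod 353)
206^64 ≡ 185 (mod 353)
206^128 ≡ 337 (mod 353)
206^176 = 206^(128+32+16) ≡ 352 (mod 353).
Result is 352 ≡ −1, so (559/353) = −1.

-1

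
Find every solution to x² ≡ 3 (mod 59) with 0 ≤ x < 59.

11, 48

Since 59 ≡ 3 (mod 4), a square root of 3 is 3^((59+1)/4) = 3^15 mod 59.
Repeated squaring: 3^2≡9, 3^4≡22, 3^8≡12 (mod 59).
3^15 = 3^(8+4+2+1) ≡ 48 (mod 59).
Check: 48² = 2304 ≡ 3 (mod 59). The two roots are 11 and 48.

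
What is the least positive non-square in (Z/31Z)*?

3

(2/31) = +1, so 2 is a residue.
(3/31) = −1, so 3 is the smallest positive non-residue mod 31.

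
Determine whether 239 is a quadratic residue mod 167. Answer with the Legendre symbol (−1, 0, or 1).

First reduce: 239 ≡ 72 (mod 167).
Pull out 2^3: since 167 ≡ 7 (mod 8), (2/167) = +1, so (2/167)^3 = +1.
Reciprocity: 9 ≡ 1 and 167 ≡ 3 (mod 4), so (9/167) = +(167/9).
Reduce top mod 9: now compute (5/9).
Reciprocity: 5 ≡ 1 and 9 ≡ 1 (mod 4), so (5/9) = +(9/5).
Reduce top mod 5: now compute (4/5).
Pull out 2^2: since 5 ≡ 5 (mod 8), (2/5) = -1, so (2/5)^2 = +1.
Reached (1/5) = 1. Collecting the sign flips along the way, the symbol is +1.

1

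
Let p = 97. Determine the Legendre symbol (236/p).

First reduce: 236 ≡ 42 (mod 97).
Pull out 2: since 97 ≡ 1 (mod 8), (2/97) = +1.
Reciprocity: 21 ≡ 1 and 97 ≡ 1 (mod 4), so (21/97) = +(97/21).
Reduce top mod 21: now compute (13/21).
Reciprocity: 13 ≡ 1 and 21 ≡ 1 (mod 4), so (13/21) = +(21/13).
Reduce top mod 13: now compute (8/13).
Pull out 2^3: since 13 ≡ 5 (mod 8), (2/13) = -1, so (2/13)^3 = -1.
Reached (1/13) = 1. Collecting the sign flips along the way, the symbol is -1.

-1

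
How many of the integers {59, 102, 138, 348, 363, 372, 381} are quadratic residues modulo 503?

(59/503) = +1 → QR.
(102/503) = -1 → non-residue.
(138/503) = +1 → QR.
(348/503) = -1 → non-residue.
(363/503) = +1 → QR.
(372/503) = -1 → non-residue.
(381/503) = -1 → non-residue.
Total quadratic residues among the 7: 3.

3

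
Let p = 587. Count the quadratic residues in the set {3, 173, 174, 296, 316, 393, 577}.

(3/587) = +1 → QR.
(173/587) = -1 → non-residue.
(174/587) = -1 → non-residue.
(296/587) = +1 → QR.
(316/587) = +1 → QR.
(393/587) = -1 → non-residue.
(577/587) = -1 → non-residue.
Total quadratic residues among the 7: 3.

3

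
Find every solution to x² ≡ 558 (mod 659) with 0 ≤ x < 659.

160, 499

Since 659 ≡ 3 (mod 4), a square root of 558 is 558^((659+1)/4) = 558^165 mod 659.
Repeated squaring: 558^2≡316, 558^4≡347, 558^8≡471, 558^16≡417, 558^32≡572, 558^64≡320, 558^128≡255 (mod 659).
558^165 = 558^(128+32+4+1) ≡ 499 (mod 659).
Check: 499² = 249001 ≡ 558 (mod 659). The two roots are 160 and 499.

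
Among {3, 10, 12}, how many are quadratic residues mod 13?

3

(3/13) = +1 → QR.
(10/13) = +1 → QR.
(12/13) = +1 → QR.
Total quadratic residues among the 3: 3.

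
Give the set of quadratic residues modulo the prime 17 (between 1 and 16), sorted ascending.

Square k = 1,…,8 (k and 17−k give the same square):
1²=1, 2²=4, 3²=9, 4²=16, 5²≡8, 6²≡2, 7²≡15, 8²≡13 (mod 17).
So the quadratic residues mod 17 are {1, 2, 4, 8, 9, 13, 15, 16}.

1, 2, 4, 8, 9, 13, 15, 16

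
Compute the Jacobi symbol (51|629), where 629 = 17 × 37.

0

Reciprocity: 51 ≡ 3 and 629 ≡ 1 (mod 4), so (51/629) = +(629/51).
Reduce top mod 51: now compute (17/51).
Reciprocity: 17 ≡ 1 and 51 ≡ 3 (mod 4), so (17/51) = +(51/17).
Reduce top mod 17: now compute (0/17).
Top reduces to 0: gcd > 1, so the symbol is 0.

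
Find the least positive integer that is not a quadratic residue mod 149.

(2/149) = −1, so 2 is the smallest positive non-residue mod 149.

2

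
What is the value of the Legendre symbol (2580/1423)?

-1

First reduce: 2580 ≡ 1157 (mod 1423).
Reciprocity: 1157 ≡ 1 and 1423 ≡ 3 (mod 4), so (1157/1423) = +(1423/1157).
Reduce top mod 1157: now compute (266/1157).
Pull out 2: since 1157 ≡ 5 (mod 8), (2/1157) = -1.
Reciprocity: 133 ≡ 1 and 1157 ≡ 1 (mod 4), so (133/1157) = +(1157/133).
Reduce top mod 133: now compute (93/133).
Reciprocity: 93 ≡ 1 and 133 ≡ 1 (mod 4), so (93/133) = +(133/93).
Reduce top mod 93: now compute (40/93).
Pull out 2^3: since 93 ≡ 5 (mod 8), (2/93) = -1, so (2/93)^3 = -1.
Reciprocity: 5 ≡ 1 and 93 ≡ 1 (mod 4), so (5/93) = +(93/5).
Reduce top mod 5: now compute (3/5).
Reciprocity: 3 ≡ 3 and 5 ≡ 1 (mod 4), so (3/5) = +(5/3).
Reduce top mod 3: now compute (2/3).
Pull out 2: since 3 ≡ 3 (mod 8), (2/3) = -1.
Reached (1/3) = 1. Collecting the sign flips along the way, the symbol is -1.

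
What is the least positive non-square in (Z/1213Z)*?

2

(2/1213) = −1, so 2 is the smallest positive non-residue mod 1213.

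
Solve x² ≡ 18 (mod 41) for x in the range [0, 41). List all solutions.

10, 31

41 ≡ 1 (mod 4), so we find a root by search.
Trying successive values, 10² = 100 ≡ 18 (mod 41). The other root is 41 − 10 = 31.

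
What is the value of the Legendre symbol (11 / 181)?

Euler's criterion: (11/181) ≡ 11^90 (mod 181).
11^2 ≡ 121 (mod 181)
11^4 ≡ 161 (mod 181)
11^8 ≡ 38 (mod 181)
11^16 ≡ 177 (mod 181)
11^32 ≡ 16 (mod 181)
11^64 ≡ 75 (mod 181)
11^90 = 11^(64+16+8+2) ≡ 1 (mod 181).
Result is 1, so (11/181) = 1.

1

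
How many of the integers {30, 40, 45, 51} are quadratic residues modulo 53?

1

(30/53) = -1 → non-residue.
(40/53) = +1 → QR.
(45/53) = -1 → non-residue.
(51/53) = -1 → non-residue.
Total quadratic residues among the 4: 1.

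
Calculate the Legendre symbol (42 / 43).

-1

Pull out 2: since 43 ≡ 3 (mod 8), (2/43) = -1.
Reciprocity: 21 ≡ 1 and 43 ≡ 3 (mod 4), so (21/43) = +(43/21).
Reduce top mod 21: now compute (1/21).
Reached (1/21) = 1. Collecting the sign flips along the way, the symbol is -1.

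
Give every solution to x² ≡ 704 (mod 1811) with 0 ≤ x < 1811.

441, 1370

Since 1811 ≡ 3 (mod 4), a square root of 704 is 704^((1811+1)/4) = 704^453 mod 1811.
Repeated squaring: 704^2≡1213, 704^4≡837, 704^8≡1523, 704^16≡1449, 704^32≡652, 704^64≡1330, 704^128≡1364, 704^256≡599 (mod 1811).
704^453 = 704^(256+128+64+4+1) ≡ 441 (mod 1811).
Check: 441² = 194481 ≡ 704 (mod 1811). The two roots are 441 and 1370.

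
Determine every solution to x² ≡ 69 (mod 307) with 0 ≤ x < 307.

88, 219

Since 307 ≡ 3 (mod 4), a square root of 69 is 69^((307+1)/4) = 69^77 mod 307.
Repeated squaring: 69^2≡156, 69^4≡83, 69^8≡135, 69^16≡112, 69^32≡264, 69^64≡7 (mod 307).
69^77 = 69^(64+8+4+1) ≡ 219 (mod 307).
Check: 219² = 47961 ≡ 69 (mod 307). The two roots are 88 and 219.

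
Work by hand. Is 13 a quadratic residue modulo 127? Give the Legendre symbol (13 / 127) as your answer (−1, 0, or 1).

1

Euler's criterion: (13/127) ≡ 13^63 (mod 127).
13^2 ≡ 42 (mod 127)
13^4 ≡ 113 (mod 127)
13^8 ≡ 69 (mod 127)
13^16 ≡ 62 (mod 127)
13^32 ≡ 34 (mod 127)
13^63 = 13^(32+16+8+4+2+1) ≡ 1 (mod 127).
Result is 1, so (13/127) = 1.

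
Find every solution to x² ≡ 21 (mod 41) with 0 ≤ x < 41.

41 ≡ 1 (mod 4), so we find a root by search.
Trying successive values, 12² = 144 ≡ 21 (mod 41). The other root is 41 − 12 = 29.

12, 29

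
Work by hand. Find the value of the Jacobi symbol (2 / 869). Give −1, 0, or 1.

-1

Pull out 2: since 869 ≡ 5 (mod 8), (2/869) = -1.
Reached (1/869) = 1. Collecting the sign flips along the way, the symbol is -1.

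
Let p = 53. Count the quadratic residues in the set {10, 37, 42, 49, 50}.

(10/53) = +1 → QR.
(37/53) = +1 → QR.
(42/53) = +1 → QR.
(49/53) = +1 → QR.
(50/53) = -1 → non-residue.
Total quadratic residues among the 5: 4.

4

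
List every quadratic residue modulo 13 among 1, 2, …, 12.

Square k = 1,…,6 (k and 13−k give the same square):
1²=1, 2²=4, 3²=9, 4²≡3, 5²≡12, 6²≡10 (mod 13).
So the quadratic residues mod 13 are {1, 3, 4, 9, 10, 12}.

1 3 4 9 10 12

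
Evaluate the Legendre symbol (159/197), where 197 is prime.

Euler's criterion: (159/197) ≡ 159^98 (mod 197).
159^2 ≡ 65 (mod 197)
159^4 ≡ 88 (mod 197)
159^8 ≡ 61 (mod 197)
159^16 ≡ 175 (mod 197)
159^32 ≡ 90 (mod 197)
159^64 ≡ 23 (mod 197)
159^98 = 159^(64+32+2) ≡ 196 (mod 197).
Result is 196 ≡ −1, so (159/197) = −1.

-1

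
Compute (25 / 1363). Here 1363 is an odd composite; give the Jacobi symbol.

1

Reciprocity: 25 ≡ 1 and 1363 ≡ 3 (mod 4), so (25/1363) = +(1363/25).
Reduce top mod 25: now compute (13/25).
Reciprocity: 13 ≡ 1 and 25 ≡ 1 (mod 4), so (13/25) = +(25/13).
Reduce top mod 13: now compute (12/13).
Pull out 2^2: since 13 ≡ 5 (mod 8), (2/13) = -1, so (2/13)^2 = +1.
Reciprocity: 3 ≡ 3 and 13 ≡ 1 (mod 4), so (3/13) = +(13/3).
Reduce top mod 3: now compute (1/3).
Reached (1/3) = 1. Collecting the sign flips along the way, the symbol is +1.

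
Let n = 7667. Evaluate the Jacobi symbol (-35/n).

-1

First reduce: -35 ≡ 7632 (mod 7667).
Pull out 2^4: since 7667 ≡ 3 (mod 8), (2/7667) = -1, so (2/7667)^4 = +1.
Reciprocity: 477 ≡ 1 and 7667 ≡ 3 (mod 4), so (477/7667) = +(7667/477).
Reduce top mod 477: now compute (35/477).
Reciprocity: 35 ≡ 3 and 477 ≡ 1 (mod 4), so (35/477) = +(477/35).
Reduce top mod 35: now compute (22/35).
Pull out 2: since 35 ≡ 3 (mod 8), (2/35) = -1.
Reciprocity: 11 ≡ 3 and 35 ≡ 3 (mod 4), so (11/35) = −(35/11).
Reduce top mod 11: now compute (2/11).
Pull out 2: since 11 ≡ 3 (mod 8), (2/11) = -1.
Reached (1/11) = 1. Collecting the sign flips along the way, the symbol is -1.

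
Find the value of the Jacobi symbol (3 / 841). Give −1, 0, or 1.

1

Reciprocity: 3 ≡ 3 and 841 ≡ 1 (mod 4), so (3/841) = +(841/3).
Reduce top mod 3: now compute (1/3).
Reached (1/3) = 1. Collecting the sign flips along the way, the symbol is +1.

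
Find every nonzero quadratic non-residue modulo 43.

2, 3, 5, 7, 8, 12, 18, 19, 20, 22, 26, 27, 28, 29, 30, 32, 33, 34, 37, 39, 42

Square k = 1,…,21 (k and 43−k give the same square):
1²=1, 2²=4, 3²=9, 4²=16, 5²=25, 6²=36, 7²≡6, 8²≡21, 9²≡38, 10²≡14, 11²≡35, 12²≡15, 13²≡40, 14²≡24, 15²≡10, 16²≡41, 17²≡31, 18²≡23, 19²≡17, 20²≡13, 21²≡11 (mod 43).
The residues are {1, 4, 6, 9, 10, 11, 13, 14, 15, 16, 17, 21, 23, 24, 25, 31, 35, 36, 38, 40, 41}; the non-residues are the remaining 21 nonzero classes.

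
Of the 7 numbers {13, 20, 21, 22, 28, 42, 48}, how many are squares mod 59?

(13/59) = -1 → non-residue.
(20/59) = +1 → QR.
(21/59) = +1 → QR.
(22/59) = +1 → QR.
(28/59) = +1 → QR.
(42/59) = -1 → non-residue.
(48/59) = +1 → QR.
Total quadratic residues among the 7: 5.

5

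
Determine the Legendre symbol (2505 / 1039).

-1

Euler's criterion: (2505/1039) ≡ 427^519 (mod 1039).
427^2 ≡ 504 (mod 1039)
427^4 ≡ 500 (mod 1039)
427^8 ≡ 640 (mod 1039)
427^16 ≡ 234 (mod 1039)
427^32 ≡ 728 (mod 1039)
427^64 ≡ 94 (mod 1039)
427^128 ≡ 524 (mod 1039)
427^256 ≡ 280 (mod 1039)
427^512 ≡ 475 (mod 1039)
427^519 = 427^(512+4+2+1) ≡ 1038 (mod 1039).
Result is 1038 ≡ −1, so (2505/1039) = −1.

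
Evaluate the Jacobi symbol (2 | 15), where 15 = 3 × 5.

1

Pull out 2: since 15 ≡ 7 (mod 8), (2/15) = +1.
Reached (1/15) = 1. Collecting the sign flips along the way, the symbol is +1.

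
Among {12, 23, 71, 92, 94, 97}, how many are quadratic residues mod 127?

2

(12/127) = -1 → non-residue.
(23/127) = -1 → non-residue.
(71/127) = +1 → QR.
(92/127) = -1 → non-residue.
(94/127) = +1 → QR.
(97/127) = -1 → non-residue.
Total quadratic residues among the 6: 2.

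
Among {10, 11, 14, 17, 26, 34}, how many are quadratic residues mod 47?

3

(10/47) = -1 → non-residue.
(11/47) = -1 → non-residue.
(14/47) = +1 → QR.
(17/47) = +1 → QR.
(26/47) = -1 → non-residue.
(34/47) = +1 → QR.
Total quadratic residues among the 6: 3.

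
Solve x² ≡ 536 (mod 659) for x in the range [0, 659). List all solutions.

Since 659 ≡ 3 (mod 4), a square root of 536 is 536^((659+1)/4) = 536^165 mod 659.
Repeated squaring: 536^2≡631, 536^4≡125, 536^8≡468, 536^16≡236, 536^32≡340, 536^64≡275, 536^128≡499 (mod 659).
536^165 = 536^(128+32+4+1) ≡ 495 (mod 659).
Check: 495² = 245025 ≡ 536 (mod 659). The two roots are 164 and 495.

164, 495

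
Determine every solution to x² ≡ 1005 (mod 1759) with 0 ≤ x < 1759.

Since 1759 ≡ 3 (mod 4), a square root of 1005 is 1005^((1759+1)/4) = 1005^440 mod 1759.
Repeated squaring: 1005^2≡359, 1005^4≡474, 1005^8≡1283, 1005^16≡1424, 1005^32≡1408, 1005^64≡71, 1005^128≡1523, 1005^256≡1167 (mod 1759).
1005^440 = 1005^(256+128+32+16+8) ≡ 1392 (mod 1759).
Check: 1392² = 1937664 ≡ 1005 (mod 1759). The two roots are 367 and 1392.

367, 1392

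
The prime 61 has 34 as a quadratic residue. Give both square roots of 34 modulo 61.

20, 41

61 ≡ 1 (mod 4), so we find a root by search.
Trying successive values, 20² = 400 ≡ 34 (mod 61). The other root is 61 − 20 = 41.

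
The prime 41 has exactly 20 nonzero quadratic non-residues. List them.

3,6,7,11,12,13,14,15,17,19,22,24,26,27,28,29,30,34,35,38

Square k = 1,…,20 (k and 41−k give the same square):
1²=1, 2²=4, 3²=9, 4²=16, 5²=25, 6²=36, 7²≡8, 8²≡23, 9²≡40, 10²≡18, 11²≡39, 12²≡21, 13²≡5, 14²≡32, 15²≡20, 16²≡10, 17²≡2, 18²≡37, 19²≡33, 20²≡31 (mod 41).
The residues are {1, 2, 4, 5, 8, 9, 10, 16, 18, 20, 21, 23, 25, 31, 32, 33, 36, 37, 39, 40}; the non-residues are the remaining 20 nonzero classes.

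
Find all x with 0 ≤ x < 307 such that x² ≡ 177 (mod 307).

Since 307 ≡ 3 (mod 4), a square root of 177 is 177^((307+1)/4) = 177^77 mod 307.
Repeated squaring: 177^2≡15, 177^4≡225, 177^8≡277, 177^16≡286, 177^32≡134, 177^64≡150 (mod 307).
177^77 = 177^(64+8+4+1) ≡ 285 (mod 307).
Check: 285² = 81225 ≡ 177 (mod 307). The two roots are 22 and 285.

22, 285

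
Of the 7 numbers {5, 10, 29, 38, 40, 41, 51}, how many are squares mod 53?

4

(5/53) = -1 → non-residue.
(10/53) = +1 → QR.
(29/53) = +1 → QR.
(38/53) = +1 → QR.
(40/53) = +1 → QR.
(41/53) = -1 → non-residue.
(51/53) = -1 → non-residue.
Total quadratic residues among the 7: 4.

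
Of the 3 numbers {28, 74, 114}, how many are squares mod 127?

(28/127) = -1 → non-residue.
(74/127) = +1 → QR.
(114/127) = -1 → non-residue.
Total quadratic residues among the 3: 1.

1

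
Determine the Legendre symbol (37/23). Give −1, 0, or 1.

-1

First reduce: 37 ≡ 14 (mod 23).
Pull out 2: since 23 ≡ 7 (mod 8), (2/23) = +1.
Reciprocity: 7 ≡ 3 and 23 ≡ 3 (mod 4), so (7/23) = −(23/7).
Reduce top mod 7: now compute (2/7).
Pull out 2: since 7 ≡ 7 (mod 8), (2/7) = +1.
Reached (1/7) = 1. Collecting the sign flips along the way, the symbol is -1.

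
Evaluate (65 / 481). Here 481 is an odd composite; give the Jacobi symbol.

0

Reciprocity: 65 ≡ 1 and 481 ≡ 1 (mod 4), so (65/481) = +(481/65).
Reduce top mod 65: now compute (26/65).
Pull out 2: since 65 ≡ 1 (mod 8), (2/65) = +1.
Reciprocity: 13 ≡ 1 and 65 ≡ 1 (mod 4), so (13/65) = +(65/13).
Reduce top mod 13: now compute (0/13).
Top reduces to 0: gcd > 1, so the symbol is 0.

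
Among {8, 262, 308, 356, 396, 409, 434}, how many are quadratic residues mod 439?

4

(8/439) = +1 → QR.
(262/439) = -1 → non-residue.
(308/439) = +1 → QR.
(356/439) = -1 → non-residue.
(396/439) = +1 → QR.
(409/439) = +1 → QR.
(434/439) = -1 → non-residue.
Total quadratic residues among the 7: 4.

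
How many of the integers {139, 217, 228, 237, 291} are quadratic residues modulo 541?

4

(139/541) = +1 → QR.
(217/541) = +1 → QR.
(228/541) = +1 → QR.
(237/541) = +1 → QR.
(291/541) = -1 → non-residue.
Total quadratic residues among the 5: 4.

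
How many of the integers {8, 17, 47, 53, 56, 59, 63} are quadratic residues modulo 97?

(8/97) = +1 → QR.
(17/97) = -1 → non-residue.
(47/97) = +1 → QR.
(53/97) = +1 → QR.
(56/97) = -1 → non-residue.
(59/97) = -1 → non-residue.
(63/97) = -1 → non-residue.
Total quadratic residues among the 7: 3.

3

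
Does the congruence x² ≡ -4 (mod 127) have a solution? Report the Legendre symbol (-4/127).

Euler's criterion: (-4/127) ≡ 123^63 (mod 127).
123^2 ≡ 16 (mod 127)
123^4 ≡ 2 (mod 127)
123^8 ≡ 4 (mod 127)
123^16 ≡ 16 (mod 127)
123^32 ≡ 2 (mod 127)
123^63 = 123^(32+16+8+4+2+1) ≡ 126 (mod 127).
Result is 126 ≡ −1, so (-4/127) = −1.

-1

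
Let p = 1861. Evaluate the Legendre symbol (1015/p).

-1

Reciprocity: 1015 ≡ 3 and 1861 ≡ 1 (mod 4), so (1015/1861) = +(1861/1015).
Reduce top mod 1015: now compute (846/1015).
Pull out 2: since 1015 ≡ 7 (mod 8), (2/1015) = +1.
Reciprocity: 423 ≡ 3 and 1015 ≡ 3 (mod 4), so (423/1015) = −(1015/423).
Reduce top mod 423: now compute (169/423).
Reciprocity: 169 ≡ 1 and 423 ≡ 3 (mod 4), so (169/423) = +(423/169).
Reduce top mod 169: now compute (85/169).
Reciprocity: 85 ≡ 1 and 169 ≡ 1 (mod 4), so (85/169) = +(169/85).
Reduce top mod 85: now compute (84/85).
Pull out 2^2: since 85 ≡ 5 (mod 8), (2/85) = -1, so (2/85)^2 = +1.
Reciprocity: 21 ≡ 1 and 85 ≡ 1 (mod 4), so (21/85) = +(85/21).
Reduce top mod 21: now compute (1/21).
Reached (1/21) = 1. Collecting the sign flips along the way, the symbol is -1.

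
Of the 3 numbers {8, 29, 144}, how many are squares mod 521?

(8/521) = +1 → QR.
(29/521) = +1 → QR.
(144/521) = +1 → QR.
Total quadratic residues among the 3: 3.

3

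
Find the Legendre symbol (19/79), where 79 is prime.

1

Euler's criterion: (19/79) ≡ 19^39 (mod 79).
19^2 ≡ 45 (mod 79)
19^4 ≡ 50 (mod 79)
19^8 ≡ 51 (mod 79)
19^16 ≡ 73 (mod 79)
19^32 ≡ 36 (mod 79)
19^39 = 19^(32+4+2+1) ≡ 1 (mod 79).
Result is 1, so (19/79) = 1.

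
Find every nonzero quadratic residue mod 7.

Square k = 1,…,3 (k and 7−k give the same square):
1²=1, 2²=4, 3²≡2 (mod 7).
So the quadratic residues mod 7 are {1, 2, 4}.

1, 2, 4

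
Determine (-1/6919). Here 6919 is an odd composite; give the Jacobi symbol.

First reduce: -1 ≡ 6918 (mod 6919).
Pull out 2: since 6919 ≡ 7 (mod 8), (2/6919) = +1.
Reciprocity: 3459 ≡ 3 and 6919 ≡ 3 (mod 4), so (3459/6919) = −(6919/3459).
Reduce top mod 3459: now compute (1/3459).
Reached (1/3459) = 1. Collecting the sign flips along the way, the symbol is -1.

-1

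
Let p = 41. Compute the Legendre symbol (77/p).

1

First reduce: 77 ≡ 36 (mod 41).
Pull out 2^2: since 41 ≡ 1 (mod 8), (2/41) = +1, so (2/41)^2 = +1.
Reciprocity: 9 ≡ 1 and 41 ≡ 1 (mod 4), so (9/41) = +(41/9).
Reduce top mod 9: now compute (5/9).
Reciprocity: 5 ≡ 1 and 9 ≡ 1 (mod 4), so (5/9) = +(9/5).
Reduce top mod 5: now compute (4/5).
Pull out 2^2: since 5 ≡ 5 (mod 8), (2/5) = -1, so (2/5)^2 = +1.
Reached (1/5) = 1. Collecting the sign flips along the way, the symbol is +1.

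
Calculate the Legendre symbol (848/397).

-1

Euler's criterion: (848/397) ≡ 54^198 (mod 397).
54^2 ≡ 137 (mod 397)
54^4 ≡ 110 (mod 397)
54^8 ≡ 190 (mod 397)
54^16 ≡ 370 (mod 397)
54^32 ≡ 332 (mod 397)
54^64 ≡ 255 (mod 397)
54^128 ≡ 314 (mod 397)
54^198 = 54^(128+64+4+2) ≡ 396 (mod 397).
Result is 396 ≡ −1, so (848/397) = −1.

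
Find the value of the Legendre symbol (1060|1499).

1

Pull out 2^2: since 1499 ≡ 3 (mod 8), (2/1499) = -1, so (2/1499)^2 = +1.
Reciprocity: 265 ≡ 1 and 1499 ≡ 3 (mod 4), so (265/1499) = +(1499/265).
Reduce top mod 265: now compute (174/265).
Pull out 2: since 265 ≡ 1 (mod 8), (2/265) = +1.
Reciprocity: 87 ≡ 3 and 265 ≡ 1 (mod 4), so (87/265) = +(265/87).
Reduce top mod 87: now compute (4/87).
Pull out 2^2: since 87 ≡ 7 (mod 8), (2/87) = +1, so (2/87)^2 = +1.
Reached (1/87) = 1. Collecting the sign flips along the way, the symbol is +1.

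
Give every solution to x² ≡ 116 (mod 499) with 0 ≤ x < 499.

Since 499 ≡ 3 (mod 4), a square root of 116 is 116^((499+1)/4) = 116^125 mod 499.
Repeated squaring: 116^2≡482, 116^4≡289, 116^8≡188, 116^16≡414, 116^32≡239, 116^64≡235 (mod 499).
116^125 = 116^(64+32+16+8+4+1) ≡ 409 (mod 499).
Check: 409² = 167281 ≡ 116 (mod 499). The two roots are 90 and 409.

90, 409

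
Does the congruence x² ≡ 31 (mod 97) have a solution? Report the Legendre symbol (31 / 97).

1

Reciprocity: 31 ≡ 3 and 97 ≡ 1 (mod 4), so (31/97) = +(97/31).
Reduce top mod 31: now compute (4/31).
Pull out 2^2: since 31 ≡ 7 (mod 8), (2/31) = +1, so (2/31)^2 = +1.
Reached (1/31) = 1. Collecting the sign flips along the way, the symbol is +1.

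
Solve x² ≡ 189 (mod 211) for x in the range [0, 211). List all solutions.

20, 191

Since 211 ≡ 3 (mod 4), a square root of 189 is 189^((211+1)/4) = 189^53 mod 211.
Repeated squaring: 189^2≡62, 189^4≡46, 189^8≡6, 189^16≡36, 189^32≡30 (mod 211).
189^53 = 189^(32+16+4+1) ≡ 20 (mod 211).
Check: 20² = 400 ≡ 189 (mod 211). The two roots are 20 and 191.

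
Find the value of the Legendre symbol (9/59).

Euler's criterion: (9/59) ≡ 9^29 (mod 59).
9^2 ≡ 22 (mod 59)
9^4 ≡ 12 (mod 59)
9^8 ≡ 26 (mod 59)
9^16 ≡ 27 (mod 59)
9^29 = 9^(16+8+4+1) ≡ 1 (mod 59).
Result is 1, so (9/59) = 1.

1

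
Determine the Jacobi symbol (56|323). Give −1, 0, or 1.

1

Pull out 2^3: since 323 ≡ 3 (mod 8), (2/323) = -1, so (2/323)^3 = -1.
Reciprocity: 7 ≡ 3 and 323 ≡ 3 (mod 4), so (7/323) = −(323/7).
Reduce top mod 7: now compute (1/7).
Reached (1/7) = 1. Collecting the sign flips along the way, the symbol is +1.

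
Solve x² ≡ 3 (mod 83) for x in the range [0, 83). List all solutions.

13, 70

Since 83 ≡ 3 (mod 4), a square root of 3 is 3^((83+1)/4) = 3^21 mod 83.
Repeated squaring: 3^2≡9, 3^4≡81, 3^8≡4, 3^16≡16 (mod 83).
3^21 = 3^(16+4+1) ≡ 70 (mod 83).
Check: 70² = 4900 ≡ 3 (mod 83). The two roots are 13 and 70.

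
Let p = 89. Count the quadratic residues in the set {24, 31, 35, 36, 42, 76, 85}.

3

(24/89) = -1 → non-residue.
(31/89) = -1 → non-residue.
(35/89) = -1 → non-residue.
(36/89) = +1 → QR.
(42/89) = +1 → QR.
(76/89) = -1 → non-residue.
(85/89) = +1 → QR.
Total quadratic residues among the 7: 3.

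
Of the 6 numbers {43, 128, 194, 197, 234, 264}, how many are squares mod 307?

(43/307) = -1 → non-residue.
(128/307) = -1 → non-residue.
(194/307) = -1 → non-residue.
(197/307) = -1 → non-residue.
(234/307) = +1 → QR.
(264/307) = +1 → QR.
Total quadratic residues among the 6: 2.

2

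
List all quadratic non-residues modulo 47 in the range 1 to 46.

5,10,11,13,15,19,20,22,23,26,29,30,31,33,35,38,39,40,41,43,44,45,46

Square k = 1,…,23 (k and 47−k give the same square):
1²=1, 2²=4, 3²=9, 4²=16, 5²=25, 6²=36, 7²≡2, 8²≡17, 9²≡34, 10²≡6, 11²≡27, 12²≡3, 13²≡28, 14²≡8, 15²≡37, 16²≡21, 17²≡7, 18²≡42, 19²≡32, 20²≡24, 21²≡18, 22²≡14, 23²≡12 (mod 47).
The residues are {1, 2, 3, 4, 6, 7, 8, 9, 12, 14, 16, 17, 18, 21, 24, 25, 27, 28, 32, 34, 36, 37, 42}; the non-residues are the remaining 23 nonzero classes.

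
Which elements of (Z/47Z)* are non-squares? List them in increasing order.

5, 10, 11, 13, 15, 19, 20, 22, 23, 26, 29, 30, 31, 33, 35, 38, 39, 40, 41, 43, 44, 45, 46

Square k = 1,…,23 (k and 47−k give the same square):
1²=1, 2²=4, 3²=9, 4²=16, 5²=25, 6²=36, 7²≡2, 8²≡17, 9²≡34, 10²≡6, 11²≡27, 12²≡3, 13²≡28, 14²≡8, 15²≡37, 16²≡21, 17²≡7, 18²≡42, 19²≡32, 20²≡24, 21²≡18, 22²≡14, 23²≡12 (mod 47).
The residues are {1, 2, 3, 4, 6, 7, 8, 9, 12, 14, 16, 17, 18, 21, 24, 25, 27, 28, 32, 34, 36, 37, 42}; the non-residues are the remaining 23 nonzero classes.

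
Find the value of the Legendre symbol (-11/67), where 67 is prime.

1

Euler's criterion: (-11/67) ≡ 56^33 (mod 67).
56^2 ≡ 54 (mod 67)
56^4 ≡ 35 (mod 67)
56^8 ≡ 19 (mod 67)
56^16 ≡ 26 (mod 67)
56^32 ≡ 6 (mod 67)
56^33 = 56^(32+1) ≡ 1 (mod 67).
Result is 1, so (-11/67) = 1.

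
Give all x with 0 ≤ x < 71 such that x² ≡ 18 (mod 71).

Since 71 ≡ 3 (mod 4), a square root of 18 is 18^((71+1)/4) = 18^18 mod 71.
Repeated squaring: 18^2≡40, 18^4≡38, 18^8≡24, 18^16≡8 (mod 71).
18^18 = 18^(16+2) ≡ 36 (mod 71).
Check: 36² = 1296 ≡ 18 (mod 71). The two roots are 35 and 36.

35, 36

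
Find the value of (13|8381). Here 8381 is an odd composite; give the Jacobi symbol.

1

Reciprocity: 13 ≡ 1 and 8381 ≡ 1 (mod 4), so (13/8381) = +(8381/13).
Reduce top mod 13: now compute (9/13).
Reciprocity: 9 ≡ 1 and 13 ≡ 1 (mod 4), so (9/13) = +(13/9).
Reduce top mod 9: now compute (4/9).
Pull out 2^2: since 9 ≡ 1 (mod 8), (2/9) = +1, so (2/9)^2 = +1.
Reached (1/9) = 1. Collecting the sign flips along the way, the symbol is +1.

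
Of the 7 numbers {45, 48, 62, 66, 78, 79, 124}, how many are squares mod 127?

3

(45/127) = -1 → non-residue.
(48/127) = -1 → non-residue.
(62/127) = +1 → QR.
(66/127) = -1 → non-residue.
(78/127) = -1 → non-residue.
(79/127) = +1 → QR.
(124/127) = +1 → QR.
Total quadratic residues among the 7: 3.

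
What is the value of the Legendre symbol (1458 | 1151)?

Euler's criterion: (1458/1151) ≡ 307^575 (mod 1151).
307^2 ≡ 1018 (mod 1151)
307^4 ≡ 424 (mod 1151)
307^8 ≡ 220 (mod 1151)
307^16 ≡ 58 (mod 1151)
307^32 ≡ 1062 (mod 1151)
307^64 ≡ 1015 (mod 1151)
307^128 ≡ 80 (mod 1151)
307^256 ≡ 645 (mod 1151)
307^512 ≡ 514 (mod 1151)
307^575 = 307^(512+32+16+8+4+2+1) ≡ 1 (mod 1151).
Result is 1, so (1458/1151) = 1.

1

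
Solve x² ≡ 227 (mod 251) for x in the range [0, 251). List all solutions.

27, 224

Since 251 ≡ 3 (mod 4), a square root of 227 is 227^((251+1)/4) = 227^63 mod 251.
Repeated squaring: 227^2≡74, 227^4≡205, 227^8≡108, 227^16≡118, 227^32≡119 (mod 251).
227^63 = 227^(32+16+8+4+2+1) ≡ 27 (mod 251).
Check: 27² = 729 ≡ 227 (mod 251). The two roots are 27 and 224.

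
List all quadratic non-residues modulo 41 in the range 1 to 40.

3 6 7 11 12 13 14 15 17 19 22 24 26 27 28 29 30 34 35 38

Square k = 1,…,20 (k and 41−k give the same square):
1²=1, 2²=4, 3²=9, 4²=16, 5²=25, 6²=36, 7²≡8, 8²≡23, 9²≡40, 10²≡18, 11²≡39, 12²≡21, 13²≡5, 14²≡32, 15²≡20, 16²≡10, 17²≡2, 18²≡37, 19²≡33, 20²≡31 (mod 41).
The residues are {1, 2, 4, 5, 8, 9, 10, 16, 18, 20, 21, 23, 25, 31, 32, 33, 36, 37, 39, 40}; the non-residues are the remaining 20 nonzero classes.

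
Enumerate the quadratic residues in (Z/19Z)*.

1 4 5 6 7 9 11 16 17

Square k = 1,…,9 (k and 19−k give the same square):
1²=1, 2²=4, 3²=9, 4²=16, 5²≡6, 6²≡17, 7²≡11, 8²≡7, 9²≡5 (mod 19).
So the quadratic residues mod 19 are {1, 4, 5, 6, 7, 9, 11, 16, 17}.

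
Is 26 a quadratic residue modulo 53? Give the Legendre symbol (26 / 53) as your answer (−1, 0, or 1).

-1

Euler's criterion: (26/53) ≡ 26^26 (mod 53).
26^2 ≡ 40 (mod 53)
26^4 ≡ 10 (mod 53)
26^8 ≡ 47 (mod 53)
26^16 ≡ 36 (mod 53)
26^26 = 26^(16+8+2) ≡ 52 (mod 53).
Result is 52 ≡ −1, so (26/53) = −1.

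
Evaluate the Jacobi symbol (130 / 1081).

Pull out 2: since 1081 ≡ 1 (mod 8), (2/1081) = +1.
Reciprocity: 65 ≡ 1 and 1081 ≡ 1 (mod 4), so (65/1081) = +(1081/65).
Reduce top mod 65: now compute (41/65).
Reciprocity: 41 ≡ 1 and 65 ≡ 1 (mod 4), so (41/65) = +(65/41).
Reduce top mod 41: now compute (24/41).
Pull out 2^3: since 41 ≡ 1 (mod 8), (2/41) = +1, so (2/41)^3 = +1.
Reciprocity: 3 ≡ 3 and 41 ≡ 1 (mod 4), so (3/41) = +(41/3).
Reduce top mod 3: now compute (2/3).
Pull out 2: since 3 ≡ 3 (mod 8), (2/3) = -1.
Reached (1/3) = 1. Collecting the sign flips along the way, the symbol is -1.

-1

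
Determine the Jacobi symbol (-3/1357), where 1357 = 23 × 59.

1

First reduce: -3 ≡ 1354 (mod 1357).
Pull out 2: since 1357 ≡ 5 (mod 8), (2/1357) = -1.
Reciprocity: 677 ≡ 1 and 1357 ≡ 1 (mod 4), so (677/1357) = +(1357/677).
Reduce top mod 677: now compute (3/677).
Reciprocity: 3 ≡ 3 and 677 ≡ 1 (mod 4), so (3/677) = +(677/3).
Reduce top mod 3: now compute (2/3).
Pull out 2: since 3 ≡ 3 (mod 8), (2/3) = -1.
Reached (1/3) = 1. Collecting the sign flips along the way, the symbol is +1.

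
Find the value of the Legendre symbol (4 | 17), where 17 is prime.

Euler's criterion: (4/17) ≡ 4^8 (mod 17).
4^2 ≡ 16 (mod 17)
4^4 ≡ 1 (mod 17)
4^8 ≡ 1 (mod 17)
4^8 = 4^(8) ≡ 1 (mod 17).
Result is 1, so (4/17) = 1.

1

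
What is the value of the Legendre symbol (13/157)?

Euler's criterion: (13/157) ≡ 13^78 (mod 157).
13^2 ≡ 12 (mod 157)
13^4 ≡ 144 (mod 157)
13^8 ≡ 12 (mod 157)
13^16 ≡ 144 (mod 157)
13^32 ≡ 12 (mod 157)
13^64 ≡ 144 (mod 157)
13^78 = 13^(64+8+4+2) ≡ 1 (mod 157).
Result is 1, so (13/157) = 1.

1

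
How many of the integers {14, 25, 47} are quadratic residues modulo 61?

3

(14/61) = +1 → QR.
(25/61) = +1 → QR.
(47/61) = +1 → QR.
Total quadratic residues among the 3: 3.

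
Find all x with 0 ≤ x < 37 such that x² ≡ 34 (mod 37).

37 ≡ 1 (mod 4), so we find a root by search.
Trying successive values, 16² = 256 ≡ 34 (mod 37). The other root is 37 − 16 = 21.

16, 21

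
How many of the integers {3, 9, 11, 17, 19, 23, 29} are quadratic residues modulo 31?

(3/31) = -1 → non-residue.
(9/31) = +1 → QR.
(11/31) = -1 → non-residue.
(17/31) = -1 → non-residue.
(19/31) = +1 → QR.
(23/31) = -1 → non-residue.
(29/31) = -1 → non-residue.
Total quadratic residues among the 7: 2.

2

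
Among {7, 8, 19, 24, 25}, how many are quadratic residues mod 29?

3

(7/29) = +1 → QR.
(8/29) = -1 → non-residue.
(19/29) = -1 → non-residue.
(24/29) = +1 → QR.
(25/29) = +1 → QR.
Total quadratic residues among the 5: 3.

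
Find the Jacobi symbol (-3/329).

First reduce: -3 ≡ 326 (mod 329).
Pull out 2: since 329 ≡ 1 (mod 8), (2/329) = +1.
Reciprocity: 163 ≡ 3 and 329 ≡ 1 (mod 4), so (163/329) = +(329/163).
Reduce top mod 163: now compute (3/163).
Reciprocity: 3 ≡ 3 and 163 ≡ 3 (mod 4), so (3/163) = −(163/3).
Reduce top mod 3: now compute (1/3).
Reached (1/3) = 1. Collecting the sign flips along the way, the symbol is -1.

-1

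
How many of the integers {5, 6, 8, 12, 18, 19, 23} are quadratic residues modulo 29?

3

(5/29) = +1 → QR.
(6/29) = +1 → QR.
(8/29) = -1 → non-residue.
(12/29) = -1 → non-residue.
(18/29) = -1 → non-residue.
(19/29) = -1 → non-residue.
(23/29) = +1 → QR.
Total quadratic residues among the 7: 3.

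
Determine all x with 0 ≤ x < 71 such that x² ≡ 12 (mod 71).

Since 71 ≡ 3 (mod 4), a square root of 12 is 12^((71+1)/4) = 12^18 mod 71.
Repeated squaring: 12^2≡2, 12^4≡4, 12^8≡16, 12^16≡43 (mod 71).
12^18 = 12^(16+2) ≡ 15 (mod 71).
Check: 15² = 225 ≡ 12 (mod 71). The two roots are 15 and 56.

15, 56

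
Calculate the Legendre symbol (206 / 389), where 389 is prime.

Pull out 2: since 389 ≡ 5 (mod 8), (2/389) = -1.
Reciprocity: 103 ≡ 3 and 389 ≡ 1 (mod 4), so (103/389) = +(389/103).
Reduce top mod 103: now compute (80/103).
Pull out 2^4: since 103 ≡ 7 (mod 8), (2/103) = +1, so (2/103)^4 = +1.
Reciprocity: 5 ≡ 1 and 103 ≡ 3 (mod 4), so (5/103) = +(103/5).
Reduce top mod 5: now compute (3/5).
Reciprocity: 3 ≡ 3 and 5 ≡ 1 (mod 4), so (3/5) = +(5/3).
Reduce top mod 3: now compute (2/3).
Pull out 2: since 3 ≡ 3 (mod 8), (2/3) = -1.
Reached (1/3) = 1. Collecting the sign flips along the way, the symbol is +1.

1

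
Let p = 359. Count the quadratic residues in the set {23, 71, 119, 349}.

1

(23/359) = +1 → QR.
(71/359) = -1 → non-residue.
(119/359) = -1 → non-residue.
(349/359) = -1 → non-residue.
Total quadratic residues among the 4: 1.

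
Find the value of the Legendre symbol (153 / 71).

-1

First reduce: 153 ≡ 11 (mod 71).
Reciprocity: 11 ≡ 3 and 71 ≡ 3 (mod 4), so (11/71) = −(71/11).
Reduce top mod 11: now compute (5/11).
Reciprocity: 5 ≡ 1 and 11 ≡ 3 (mod 4), so (5/11) = +(11/5).
Reduce top mod 5: now compute (1/5).
Reached (1/5) = 1. Collecting the sign flips along the way, the symbol is -1.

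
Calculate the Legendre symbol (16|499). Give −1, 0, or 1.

1

Pull out 2^4: since 499 ≡ 3 (mod 8), (2/499) = -1, so (2/499)^4 = +1.
Reached (1/499) = 1. Collecting the sign flips along the way, the symbol is +1.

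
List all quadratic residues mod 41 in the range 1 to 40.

Square k = 1,…,20 (k and 41−k give the same square):
1²=1, 2²=4, 3²=9, 4²=16, 5²=25, 6²=36, 7²≡8, 8²≡23, 9²≡40, 10²≡18, 11²≡39, 12²≡21, 13²≡5, 14²≡32, 15²≡20, 16²≡10, 17²≡2, 18²≡37, 19²≡33, 20²≡31 (mod 41).
So the quadratic residues mod 41 are {1, 2, 4, 5, 8, 9, 10, 16, 18, 20, 21, 23, 25, 31, 32, 33, 36, 37, 39, 40}.

1, 2, 4, 5, 8, 9, 10, 16, 18, 20, 21, 23, 25, 31, 32, 33, 36, 37, 39, 40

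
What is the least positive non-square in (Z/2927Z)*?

(2/2927) = +1, so 2 is a residue.
(3/2927) = +1, so 3 is a residue.
(4/2927) = +1, so 4 is a residue.
(5/2927) = −1, so 5 is the smallest positive non-residue mod 2927.

5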